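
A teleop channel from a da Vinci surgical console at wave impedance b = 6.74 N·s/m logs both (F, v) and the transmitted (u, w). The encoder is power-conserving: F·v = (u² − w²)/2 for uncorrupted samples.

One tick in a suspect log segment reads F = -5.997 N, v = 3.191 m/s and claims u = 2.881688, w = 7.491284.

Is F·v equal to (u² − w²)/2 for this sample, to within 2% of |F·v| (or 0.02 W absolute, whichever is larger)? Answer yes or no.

F·v = (-5.997)×3.191 = -19.136427 W.
(u² − w²)/2 = (8.304126 − 56.119336)/2 = -23.907605 W.
|Δ| = 4.771178;  2% of max(1, |F·v|) = 0.382729.

no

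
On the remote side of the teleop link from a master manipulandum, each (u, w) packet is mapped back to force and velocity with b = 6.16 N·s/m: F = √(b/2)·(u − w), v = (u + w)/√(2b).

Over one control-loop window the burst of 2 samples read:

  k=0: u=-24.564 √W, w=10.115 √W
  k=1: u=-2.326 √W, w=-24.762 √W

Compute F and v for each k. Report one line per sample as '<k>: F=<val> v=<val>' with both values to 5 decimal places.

0: F=-60.86140 v=-4.11654
1: F=39.37502 v=-7.71741

k=0: u−w=-34.67900, u+w=-14.44900; √(b/2)=1.75499, √(2b)=3.50999; F=1.75499×(-34.679)=-60.86140, v=-14.44900/3.50999=-4.11654
k=1: u−w=22.43600, u+w=-27.08800; √(b/2)=1.75499, √(2b)=3.50999; F=1.75499×22.436=39.37502, v=-27.08800/3.50999=-7.71741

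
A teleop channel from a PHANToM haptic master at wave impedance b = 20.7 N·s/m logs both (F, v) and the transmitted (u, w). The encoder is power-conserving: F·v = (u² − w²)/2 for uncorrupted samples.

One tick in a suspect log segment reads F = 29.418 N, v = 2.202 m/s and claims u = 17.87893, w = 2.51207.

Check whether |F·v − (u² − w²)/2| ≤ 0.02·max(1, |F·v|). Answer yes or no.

no

F·v = 29.418×2.202 = 64.77844 W.
(u² − w²)/2 = (319.65614 − 6.31050)/2 = 156.67282 W.
|Δ| = 91.89439;  2% of max(1, |F·v|) = 1.29557.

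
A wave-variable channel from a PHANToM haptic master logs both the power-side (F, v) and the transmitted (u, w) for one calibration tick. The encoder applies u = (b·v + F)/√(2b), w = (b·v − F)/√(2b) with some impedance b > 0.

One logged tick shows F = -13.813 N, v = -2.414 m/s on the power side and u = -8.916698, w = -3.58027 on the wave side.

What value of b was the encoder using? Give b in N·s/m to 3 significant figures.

u + w = -12.496968;  u + w = √(2b)·v, so √(2b) = -12.496968/(-2.414) = 5.176872.
b = (√(2b))²/2 = 26.799999/2 = 13.400000.
(Check via u − w = 2F/√(2b): u − w = -5.336428, 2F/√(2b) = -5.336428.)

b = 13.4 N·s/m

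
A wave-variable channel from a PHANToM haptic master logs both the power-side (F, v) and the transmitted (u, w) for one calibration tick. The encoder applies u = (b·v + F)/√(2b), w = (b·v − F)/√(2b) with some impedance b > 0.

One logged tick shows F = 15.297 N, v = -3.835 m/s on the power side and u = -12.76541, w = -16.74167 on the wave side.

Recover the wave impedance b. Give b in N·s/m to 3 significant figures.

b = 29.6 N·s/m

u + w = -29.5071;  u + w = √(2b)·v, so √(2b) = -29.5071/(-3.835) = 7.6942.
b = (√(2b))²/2 = 59.2000/2 = 29.6000.
(Check via u − w = 2F/√(2b): u − w = 3.9763, 2F/√(2b) = 3.9763.)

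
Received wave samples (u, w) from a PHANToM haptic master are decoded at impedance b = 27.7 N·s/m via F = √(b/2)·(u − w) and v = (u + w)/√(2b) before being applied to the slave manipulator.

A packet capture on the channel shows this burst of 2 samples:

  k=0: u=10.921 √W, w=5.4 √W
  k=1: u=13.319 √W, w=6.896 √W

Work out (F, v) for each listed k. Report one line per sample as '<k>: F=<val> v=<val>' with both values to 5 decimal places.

0: F=20.54673 v=2.19276
1: F=23.90357 v=2.71593

k=0: u−w=5.52100, u+w=16.32100; √(b/2)=3.72156, √(2b)=7.44312; F=3.72156×5.521=20.54673, v=16.32100/7.44312=2.19276
k=1: u−w=6.42300, u+w=20.21500; √(b/2)=3.72156, √(2b)=7.44312; F=3.72156×6.423=23.90357, v=20.21500/7.44312=2.71593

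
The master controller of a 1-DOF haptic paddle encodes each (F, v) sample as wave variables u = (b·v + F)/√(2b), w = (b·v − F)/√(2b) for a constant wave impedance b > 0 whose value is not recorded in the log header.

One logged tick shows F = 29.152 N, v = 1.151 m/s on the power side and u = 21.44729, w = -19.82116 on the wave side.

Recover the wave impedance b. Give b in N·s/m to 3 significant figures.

u + w = 1.62613;  u + w = √(2b)·v, so √(2b) = 1.62613/1.151 = 1.41280.
b = (√(2b))²/2 = 1.99600/2 = 0.99800.
(Check via u − w = 2F/√(2b): u − w = 41.26845, 2F/√(2b) = 41.26847.)

b = 0.998 N·s/m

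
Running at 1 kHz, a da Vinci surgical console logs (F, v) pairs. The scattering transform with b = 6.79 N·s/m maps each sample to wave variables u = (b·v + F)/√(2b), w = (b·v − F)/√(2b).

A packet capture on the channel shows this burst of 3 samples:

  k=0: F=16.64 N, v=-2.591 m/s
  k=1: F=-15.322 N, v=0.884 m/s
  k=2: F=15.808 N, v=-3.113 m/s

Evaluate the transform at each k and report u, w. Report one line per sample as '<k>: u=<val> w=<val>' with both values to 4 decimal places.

0: u=-0.2586 w=-9.2895
1: u=-2.5290 w=5.7866
2: u=-1.4462 w=-10.0256

k=0: b·v=6.79×(-2.591)=-17.5929; √(2b)=3.6851; u=(-17.5929+16.64)/3.6851=-0.2586, w=(-17.5929−16.64)/3.6851=-9.2895
k=1: b·v=6.79×0.884=6.0024; √(2b)=3.6851; u=(6.0024+(-15.322))/3.6851=-2.5290, w=(6.0024−(-15.322))/3.6851=5.7866
k=2: b·v=6.79×(-3.113)=-21.1373; √(2b)=3.6851; u=(-21.1373+15.808)/3.6851=-1.4462, w=(-21.1373−15.808)/3.6851=-10.0256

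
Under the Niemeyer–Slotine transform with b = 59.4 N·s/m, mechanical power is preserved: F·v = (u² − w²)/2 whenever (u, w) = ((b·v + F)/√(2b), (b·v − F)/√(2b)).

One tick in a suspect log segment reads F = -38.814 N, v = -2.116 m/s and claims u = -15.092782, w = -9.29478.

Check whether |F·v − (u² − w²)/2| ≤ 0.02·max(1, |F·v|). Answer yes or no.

no

F·v = (-38.814)×(-2.116) = 82.130424 W.
(u² − w²)/2 = (227.792068 − 86.392935)/2 = 70.699567 W.
|Δ| = 11.430857;  2% of max(1, |F·v|) = 1.642608.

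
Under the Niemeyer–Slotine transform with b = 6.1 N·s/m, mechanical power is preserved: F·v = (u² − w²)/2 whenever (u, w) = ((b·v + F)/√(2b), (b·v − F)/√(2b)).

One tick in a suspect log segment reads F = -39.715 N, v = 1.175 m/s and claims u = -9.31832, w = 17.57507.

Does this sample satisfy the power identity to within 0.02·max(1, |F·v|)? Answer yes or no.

no

F·v = (-39.715)×1.175 = -46.6651 W.
(u² − w²)/2 = (86.8311 − 308.8831)/2 = -111.0260 W.
|Δ| = 64.3609;  2% of max(1, |F·v|) = 0.9333.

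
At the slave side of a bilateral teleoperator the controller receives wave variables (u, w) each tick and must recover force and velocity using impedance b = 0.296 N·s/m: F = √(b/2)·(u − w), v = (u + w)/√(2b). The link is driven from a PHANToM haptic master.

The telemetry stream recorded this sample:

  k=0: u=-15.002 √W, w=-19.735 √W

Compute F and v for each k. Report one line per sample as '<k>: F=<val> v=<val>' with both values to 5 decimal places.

k=0: u−w=4.73300, u+w=-34.73700; √(b/2)=0.38471, √(2b)=0.76942; F=0.38471×4.733=1.82082, v=-34.73700/0.76942=-45.14727

0: F=1.82082 v=-45.14727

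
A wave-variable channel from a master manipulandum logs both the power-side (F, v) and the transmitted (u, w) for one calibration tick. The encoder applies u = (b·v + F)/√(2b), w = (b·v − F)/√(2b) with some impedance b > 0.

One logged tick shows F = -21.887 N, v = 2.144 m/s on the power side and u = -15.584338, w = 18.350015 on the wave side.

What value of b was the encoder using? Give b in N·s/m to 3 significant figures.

u + w = 2.765677;  u + w = √(2b)·v, so √(2b) = 2.765677/2.144 = 1.289961.
b = (√(2b))²/2 = 1.664000/2 = 0.832000.
(Check via u − w = 2F/√(2b): u − w = -33.934353, 2F/√(2b) = -33.934352.)

b = 0.832 N·s/m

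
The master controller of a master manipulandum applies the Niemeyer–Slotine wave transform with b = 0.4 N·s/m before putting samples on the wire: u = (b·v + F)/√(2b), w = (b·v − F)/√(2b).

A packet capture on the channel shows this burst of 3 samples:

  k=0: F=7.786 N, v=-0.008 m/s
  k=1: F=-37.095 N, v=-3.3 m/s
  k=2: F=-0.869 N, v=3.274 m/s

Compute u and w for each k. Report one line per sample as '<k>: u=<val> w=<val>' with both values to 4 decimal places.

0: u=8.7014 w=-8.7086
1: u=-42.9493 w=39.9977
2: u=0.4926 w=2.4357

k=0: b·v=0.4×(-0.008)=-0.0032; √(2b)=0.8944; u=(-0.0032+7.786)/0.8944=8.7014, w=(-0.0032−7.786)/0.8944=-8.7086
k=1: b·v=0.4×(-3.3)=-1.3200; √(2b)=0.8944; u=(-1.3200+(-37.095))/0.8944=-42.9493, w=(-1.3200−(-37.095))/0.8944=39.9977
k=2: b·v=0.4×3.274=1.3096; √(2b)=0.8944; u=(1.3096+(-0.869))/0.8944=0.4926, w=(1.3096−(-0.869))/0.8944=2.4357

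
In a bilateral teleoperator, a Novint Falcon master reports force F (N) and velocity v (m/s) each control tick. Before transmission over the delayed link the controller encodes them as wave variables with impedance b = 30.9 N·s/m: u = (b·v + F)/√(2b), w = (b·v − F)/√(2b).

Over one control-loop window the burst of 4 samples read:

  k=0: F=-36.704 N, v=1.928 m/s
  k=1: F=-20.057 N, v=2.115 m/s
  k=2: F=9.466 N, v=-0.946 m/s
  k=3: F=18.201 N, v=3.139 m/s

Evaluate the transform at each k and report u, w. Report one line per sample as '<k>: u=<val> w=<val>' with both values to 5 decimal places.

0: u=2.90934 w=12.24724
1: u=5.76196 w=10.86468
2: u=-2.51427 w=-4.92252
3: u=14.65357 w=10.02304

k=0: b·v=30.9×1.928=59.57520; √(2b)=7.86130; u=(59.57520+(-36.704))/7.86130=2.90934, w=(59.57520−(-36.704))/7.86130=12.24724
k=1: b·v=30.9×2.115=65.35350; √(2b)=7.86130; u=(65.35350+(-20.057))/7.86130=5.76196, w=(65.35350−(-20.057))/7.86130=10.86468
k=2: b·v=30.9×(-0.946)=-29.23140; √(2b)=7.86130; u=(-29.23140+9.466)/7.86130=-2.51427, w=(-29.23140−9.466)/7.86130=-4.92252
k=3: b·v=30.9×3.139=96.99510; √(2b)=7.86130; u=(96.99510+18.201)/7.86130=14.65357, w=(96.99510−18.201)/7.86130=10.02304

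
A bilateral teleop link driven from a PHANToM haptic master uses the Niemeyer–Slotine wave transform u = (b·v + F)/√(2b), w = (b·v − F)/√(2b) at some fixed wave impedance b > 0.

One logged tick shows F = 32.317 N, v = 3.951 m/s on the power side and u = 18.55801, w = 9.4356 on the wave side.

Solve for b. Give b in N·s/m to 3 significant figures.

b = 25.1 N·s/m

u + w = 27.99361;  u + w = √(2b)·v, so √(2b) = 27.99361/3.951 = 7.08520.
b = (√(2b))²/2 = 50.20000/2 = 25.10000.
(Check via u − w = 2F/√(2b): u − w = 9.12241, 2F/√(2b) = 9.12240.)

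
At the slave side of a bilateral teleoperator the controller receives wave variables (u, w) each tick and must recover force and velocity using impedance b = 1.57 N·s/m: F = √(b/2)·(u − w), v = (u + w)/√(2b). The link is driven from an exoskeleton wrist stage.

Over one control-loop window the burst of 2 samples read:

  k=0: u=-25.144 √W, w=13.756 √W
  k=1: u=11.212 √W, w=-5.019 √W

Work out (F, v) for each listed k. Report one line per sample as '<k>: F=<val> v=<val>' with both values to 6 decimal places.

0: F=-34.465488 v=-6.426620
1: F=14.380703 v=3.494912

k=0: u−w=-38.900000, u+w=-11.388000; √(b/2)=0.886002, √(2b)=1.772005; F=0.886002×(-38.9)=-34.465488, v=-11.388000/1.772005=-6.426620
k=1: u−w=16.231000, u+w=6.193000; √(b/2)=0.886002, √(2b)=1.772005; F=0.886002×16.231=14.380703, v=6.193000/1.772005=3.494912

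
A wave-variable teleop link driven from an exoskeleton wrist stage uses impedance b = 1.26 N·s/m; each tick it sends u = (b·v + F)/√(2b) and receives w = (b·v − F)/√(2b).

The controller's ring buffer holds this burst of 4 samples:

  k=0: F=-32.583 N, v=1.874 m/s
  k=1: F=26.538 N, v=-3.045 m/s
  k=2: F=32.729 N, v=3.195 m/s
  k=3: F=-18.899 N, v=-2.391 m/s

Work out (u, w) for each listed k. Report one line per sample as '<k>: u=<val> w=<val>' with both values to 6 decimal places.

0: u=-19.037919 w=22.012802
1: u=14.300475 w=-19.134262
2: u=23.153285 w=-18.081379
3: u=-13.803048 w=10.007454

k=0: b·v=1.26×1.874=2.361240; √(2b)=1.587451; u=(2.361240+(-32.583))/1.587451=-19.037919, w=(2.361240−(-32.583))/1.587451=22.012802
k=1: b·v=1.26×(-3.045)=-3.836700; √(2b)=1.587451; u=(-3.836700+26.538)/1.587451=14.300475, w=(-3.836700−26.538)/1.587451=-19.134262
k=2: b·v=1.26×3.195=4.025700; √(2b)=1.587451; u=(4.025700+32.729)/1.587451=23.153285, w=(4.025700−32.729)/1.587451=-18.081379
k=3: b·v=1.26×(-2.391)=-3.012660; √(2b)=1.587451; u=(-3.012660+(-18.899))/1.587451=-13.803048, w=(-3.012660−(-18.899))/1.587451=10.007454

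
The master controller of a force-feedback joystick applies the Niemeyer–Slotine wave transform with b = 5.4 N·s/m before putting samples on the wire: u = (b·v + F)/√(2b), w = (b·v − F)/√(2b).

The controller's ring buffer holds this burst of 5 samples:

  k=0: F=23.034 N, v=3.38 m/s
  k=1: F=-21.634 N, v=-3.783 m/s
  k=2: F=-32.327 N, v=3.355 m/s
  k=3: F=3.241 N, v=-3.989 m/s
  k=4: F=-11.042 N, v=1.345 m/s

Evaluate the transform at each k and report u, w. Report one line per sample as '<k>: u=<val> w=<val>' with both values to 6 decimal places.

k=0: b·v=5.4×3.38=18.252000; √(2b)=3.286335; u=(18.252000+23.034)/3.286335=12.562930, w=(18.252000−23.034)/3.286335=-1.455116
k=1: b·v=5.4×(-3.783)=-20.428200; √(2b)=3.286335; u=(-20.428200+(-21.634))/3.286335=-12.799120, w=(-20.428200−(-21.634))/3.286335=0.366913
k=2: b·v=5.4×3.355=18.117000; √(2b)=3.286335; u=(18.117000+(-32.327))/3.286335=-4.323965, w=(18.117000−(-32.327))/3.286335=15.349620
k=3: b·v=5.4×(-3.989)=-21.540600; √(2b)=3.286335; u=(-21.540600+3.241)/3.286335=-5.568391, w=(-21.540600−3.241)/3.286335=-7.540801
k=4: b·v=5.4×1.345=7.263000; √(2b)=3.286335; u=(7.263000+(-11.042))/3.286335=-1.149913, w=(7.263000−(-11.042))/3.286335=5.570034

0: u=12.562930 w=-1.455116
1: u=-12.799120 w=0.366913
2: u=-4.323965 w=15.349620
3: u=-5.568391 w=-7.540801
4: u=-1.149913 w=5.570034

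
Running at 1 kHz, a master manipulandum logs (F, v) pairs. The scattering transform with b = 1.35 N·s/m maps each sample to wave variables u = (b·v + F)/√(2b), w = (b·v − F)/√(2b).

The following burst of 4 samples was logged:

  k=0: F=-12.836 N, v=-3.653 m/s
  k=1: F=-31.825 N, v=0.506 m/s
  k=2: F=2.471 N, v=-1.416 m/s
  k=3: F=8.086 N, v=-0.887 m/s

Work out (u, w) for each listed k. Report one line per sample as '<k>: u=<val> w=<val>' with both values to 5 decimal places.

k=0: b·v=1.35×(-3.653)=-4.93155; √(2b)=1.64317; u=(-4.93155+(-12.836))/1.64317=-10.81299, w=(-4.93155−(-12.836))/1.64317=4.81050
k=1: b·v=1.35×0.506=0.68310; √(2b)=1.64317; u=(0.68310+(-31.825))/1.64317=-18.95236, w=(0.68310−(-31.825))/1.64317=19.78380
k=2: b·v=1.35×(-1.416)=-1.91160; √(2b)=1.64317; u=(-1.91160+2.471)/1.64317=0.34044, w=(-1.91160−2.471)/1.64317=-2.66717
k=3: b·v=1.35×(-0.887)=-1.19745; √(2b)=1.64317; u=(-1.19745+8.086)/1.64317=4.19224, w=(-1.19745−8.086)/1.64317=-5.64973

0: u=-10.81299 w=4.81050
1: u=-18.95236 w=19.78380
2: u=0.34044 w=-2.66717
3: u=4.19224 w=-5.64973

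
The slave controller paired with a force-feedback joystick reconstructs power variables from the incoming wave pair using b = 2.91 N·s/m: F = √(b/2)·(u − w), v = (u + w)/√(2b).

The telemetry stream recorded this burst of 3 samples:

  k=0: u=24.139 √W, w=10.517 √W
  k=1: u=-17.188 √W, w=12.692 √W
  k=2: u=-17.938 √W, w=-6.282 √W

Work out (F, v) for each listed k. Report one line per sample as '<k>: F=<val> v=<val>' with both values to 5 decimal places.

0: F=16.43132 v=14.36537
1: F=-36.04227 v=-1.86365
2: F=-14.05986 v=-10.03951

k=0: u−w=13.62200, u+w=34.65600; √(b/2)=1.20623, √(2b)=2.41247; F=1.20623×13.622=16.43132, v=34.65600/2.41247=14.36537
k=1: u−w=-29.88000, u+w=-4.49600; √(b/2)=1.20623, √(2b)=2.41247; F=1.20623×(-29.88)=-36.04227, v=-4.49600/2.41247=-1.86365
k=2: u−w=-11.65600, u+w=-24.22000; √(b/2)=1.20623, √(2b)=2.41247; F=1.20623×(-11.656)=-14.05986, v=-24.22000/2.41247=-10.03951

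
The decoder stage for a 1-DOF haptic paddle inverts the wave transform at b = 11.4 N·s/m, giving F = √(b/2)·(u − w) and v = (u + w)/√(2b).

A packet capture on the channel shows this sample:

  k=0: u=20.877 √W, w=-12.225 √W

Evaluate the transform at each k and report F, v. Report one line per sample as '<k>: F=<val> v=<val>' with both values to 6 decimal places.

k=0: u−w=33.102000, u+w=8.652000; √(b/2)=2.387467, √(2b)=4.774935; F=2.387467×33.102=79.029942, v=8.652000/4.774935=1.811962

0: F=79.029942 v=1.811962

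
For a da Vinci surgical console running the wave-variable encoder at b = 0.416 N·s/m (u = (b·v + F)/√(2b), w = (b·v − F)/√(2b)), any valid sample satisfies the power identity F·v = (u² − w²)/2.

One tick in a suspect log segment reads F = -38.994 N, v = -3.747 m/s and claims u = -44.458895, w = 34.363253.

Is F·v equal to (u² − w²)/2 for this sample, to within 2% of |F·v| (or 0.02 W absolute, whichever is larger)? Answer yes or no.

no

F·v = (-38.994)×(-3.747) = 146.110518 W.
(u² − w²)/2 = (1976.593345 − 1180.833157)/2 = 397.880094 W.
|Δ| = 251.769576;  2% of max(1, |F·v|) = 2.922210.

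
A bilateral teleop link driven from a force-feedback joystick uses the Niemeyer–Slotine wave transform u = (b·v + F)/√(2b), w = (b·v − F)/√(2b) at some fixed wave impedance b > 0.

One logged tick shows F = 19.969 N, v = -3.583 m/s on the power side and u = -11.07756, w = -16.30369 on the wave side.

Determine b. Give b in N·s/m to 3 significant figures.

u + w = -27.38125;  u + w = √(2b)·v, so √(2b) = -27.38125/(-3.583) = 7.64199.
b = (√(2b))²/2 = 58.40001/2 = 29.20001.
(Check via u − w = 2F/√(2b): u − w = 5.22613, 2F/√(2b) = 5.22613.)

b = 29.2 N·s/m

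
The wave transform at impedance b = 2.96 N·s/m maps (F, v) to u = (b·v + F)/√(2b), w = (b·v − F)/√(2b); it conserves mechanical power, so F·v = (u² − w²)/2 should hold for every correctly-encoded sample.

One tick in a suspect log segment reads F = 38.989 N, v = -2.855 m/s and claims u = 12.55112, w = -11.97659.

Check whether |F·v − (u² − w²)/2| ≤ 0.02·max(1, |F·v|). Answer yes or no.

no

F·v = 38.989×(-2.855) = -111.31359 W.
(u² − w²)/2 = (157.53061 − 143.43871)/2 = 7.04595 W.
|Δ| = 118.35955;  2% of max(1, |F·v|) = 2.22627.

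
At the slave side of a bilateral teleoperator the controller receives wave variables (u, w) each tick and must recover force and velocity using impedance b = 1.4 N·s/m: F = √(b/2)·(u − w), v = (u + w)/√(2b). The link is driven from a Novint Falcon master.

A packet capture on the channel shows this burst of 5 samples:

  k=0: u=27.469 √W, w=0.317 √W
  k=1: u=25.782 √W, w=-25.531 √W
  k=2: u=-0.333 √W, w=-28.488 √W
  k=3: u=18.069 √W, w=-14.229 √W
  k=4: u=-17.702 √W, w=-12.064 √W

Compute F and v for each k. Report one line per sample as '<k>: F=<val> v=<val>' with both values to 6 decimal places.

0: F=22.716993 v=16.605311
1: F=42.931536 v=0.150001
2: F=23.556163 v=-17.223842
3: F=27.022446 v=2.294839
4: F=-4.717089 v=-17.788587

k=0: u−w=27.152000, u+w=27.786000; √(b/2)=0.836660, √(2b)=1.673320; F=0.836660×27.152=22.716993, v=27.786000/1.673320=16.605311
k=1: u−w=51.313000, u+w=0.251000; √(b/2)=0.836660, √(2b)=1.673320; F=0.836660×51.313=42.931536, v=0.251000/1.673320=0.150001
k=2: u−w=28.155000, u+w=-28.821000; √(b/2)=0.836660, √(2b)=1.673320; F=0.836660×28.155=23.556163, v=-28.821000/1.673320=-17.223842
k=3: u−w=32.298000, u+w=3.840000; √(b/2)=0.836660, √(2b)=1.673320; F=0.836660×32.298=27.022446, v=3.840000/1.673320=2.294839
k=4: u−w=-5.638000, u+w=-29.766000; √(b/2)=0.836660, √(2b)=1.673320; F=0.836660×(-5.638)=-4.717089, v=-29.766000/1.673320=-17.788587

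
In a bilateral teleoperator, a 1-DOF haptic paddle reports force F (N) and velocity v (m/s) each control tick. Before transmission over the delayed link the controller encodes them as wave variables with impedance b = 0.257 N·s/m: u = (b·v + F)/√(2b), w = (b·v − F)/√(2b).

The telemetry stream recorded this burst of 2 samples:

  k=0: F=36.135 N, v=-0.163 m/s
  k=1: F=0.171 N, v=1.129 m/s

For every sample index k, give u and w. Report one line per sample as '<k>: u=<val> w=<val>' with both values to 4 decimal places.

0: u=50.3434 w=-50.4603
1: u=0.6432 w=0.1662

k=0: b·v=0.257×(-0.163)=-0.0419; √(2b)=0.7169; u=(-0.0419+36.135)/0.7169=50.3434, w=(-0.0419−36.135)/0.7169=-50.4603
k=1: b·v=0.257×1.129=0.2902; √(2b)=0.7169; u=(0.2902+0.171)/0.7169=0.6432, w=(0.2902−0.171)/0.7169=0.1662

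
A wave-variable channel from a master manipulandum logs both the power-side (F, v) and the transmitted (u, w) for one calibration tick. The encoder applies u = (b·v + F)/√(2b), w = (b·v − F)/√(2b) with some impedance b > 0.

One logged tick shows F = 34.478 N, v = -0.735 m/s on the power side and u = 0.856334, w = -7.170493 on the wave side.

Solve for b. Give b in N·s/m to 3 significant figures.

b = 36.9 N·s/m

u + w = -6.314159;  u + w = √(2b)·v, so √(2b) = -6.314159/(-0.735) = 8.590693.
b = (√(2b))²/2 = 73.799998/2 = 36.899999.
(Check via u − w = 2F/√(2b): u − w = 8.026827, 2F/√(2b) = 8.026827.)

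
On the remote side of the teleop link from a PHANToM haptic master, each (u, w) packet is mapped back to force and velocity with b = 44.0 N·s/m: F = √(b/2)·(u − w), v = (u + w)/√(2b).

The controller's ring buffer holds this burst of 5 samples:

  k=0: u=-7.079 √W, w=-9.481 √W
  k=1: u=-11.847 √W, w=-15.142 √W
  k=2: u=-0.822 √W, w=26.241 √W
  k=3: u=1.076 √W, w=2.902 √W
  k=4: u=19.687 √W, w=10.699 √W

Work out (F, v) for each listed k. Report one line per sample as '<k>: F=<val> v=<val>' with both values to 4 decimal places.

k=0: u−w=2.4020, u+w=-16.5600; √(b/2)=4.6904, √(2b)=9.3808; F=4.6904×2.402=11.2664, v=-16.5600/9.3808=-1.7653
k=1: u−w=3.2950, u+w=-26.9890; √(b/2)=4.6904, √(2b)=9.3808; F=4.6904×3.295=15.4549, v=-26.9890/9.3808=-2.8770
k=2: u−w=-27.0630, u+w=25.4190; √(b/2)=4.6904, √(2b)=9.3808; F=4.6904×(-27.063)=-126.9367, v=25.4190/9.3808=2.7097
k=3: u−w=-1.8260, u+w=3.9780; √(b/2)=4.6904, √(2b)=9.3808; F=4.6904×(-1.826)=-8.5647, v=3.9780/9.3808=0.4241
k=4: u−w=8.9880, u+w=30.3860; √(b/2)=4.6904, √(2b)=9.3808; F=4.6904×8.988=42.1575, v=30.3860/9.3808=3.2392

0: F=11.2664 v=-1.7653
1: F=15.4549 v=-2.8770
2: F=-126.9367 v=2.7097
3: F=-8.5647 v=0.4241
4: F=42.1575 v=3.2392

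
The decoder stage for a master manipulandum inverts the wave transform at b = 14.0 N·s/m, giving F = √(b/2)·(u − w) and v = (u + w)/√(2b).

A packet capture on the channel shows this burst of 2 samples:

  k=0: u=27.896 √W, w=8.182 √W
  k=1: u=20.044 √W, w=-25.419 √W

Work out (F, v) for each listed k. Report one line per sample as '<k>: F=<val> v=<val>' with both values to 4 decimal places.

0: F=52.1583 v=6.8181
1: F=120.2838 v=-1.0158

k=0: u−w=19.7140, u+w=36.0780; √(b/2)=2.6458, √(2b)=5.2915; F=2.6458×19.714=52.1583, v=36.0780/5.2915=6.8181
k=1: u−w=45.4630, u+w=-5.3750; √(b/2)=2.6458, √(2b)=5.2915; F=2.6458×45.463=120.2838, v=-5.3750/5.2915=-1.0158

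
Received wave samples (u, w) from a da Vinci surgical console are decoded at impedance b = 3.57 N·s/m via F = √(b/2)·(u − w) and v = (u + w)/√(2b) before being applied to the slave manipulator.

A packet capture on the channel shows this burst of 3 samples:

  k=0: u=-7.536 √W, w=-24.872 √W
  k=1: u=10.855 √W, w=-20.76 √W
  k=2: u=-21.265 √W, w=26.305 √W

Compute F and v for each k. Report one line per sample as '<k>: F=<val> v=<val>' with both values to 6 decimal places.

k=0: u−w=17.336000, u+w=-32.408000; √(b/2)=1.336039, √(2b)=2.672078; F=1.336039×17.336=23.161571, v=-32.408000/2.672078=-12.128389
k=1: u−w=31.615000, u+w=-9.905000; √(b/2)=1.336039, √(2b)=2.672078; F=1.336039×31.615=42.238871, v=-9.905000/2.672078=-3.706853
k=2: u−w=-47.570000, u+w=5.040000; √(b/2)=1.336039, √(2b)=2.672078; F=1.336039×(-47.57)=-63.555371, v=5.040000/2.672078=1.886173

0: F=23.161571 v=-12.128389
1: F=42.238871 v=-3.706853
2: F=-63.555371 v=1.886173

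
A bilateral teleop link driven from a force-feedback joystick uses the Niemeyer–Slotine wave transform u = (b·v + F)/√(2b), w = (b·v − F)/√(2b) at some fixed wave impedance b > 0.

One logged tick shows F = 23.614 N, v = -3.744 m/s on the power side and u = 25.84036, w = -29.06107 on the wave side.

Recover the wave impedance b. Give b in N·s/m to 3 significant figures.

b = 0.37 N·s/m

u + w = -3.22071;  u + w = √(2b)·v, so √(2b) = -3.22071/(-3.744) = 0.86023.
b = (√(2b))²/2 = 0.74000/2 = 0.37000.
(Check via u − w = 2F/√(2b): u − w = 54.90143, 2F/√(2b) = 54.90144.)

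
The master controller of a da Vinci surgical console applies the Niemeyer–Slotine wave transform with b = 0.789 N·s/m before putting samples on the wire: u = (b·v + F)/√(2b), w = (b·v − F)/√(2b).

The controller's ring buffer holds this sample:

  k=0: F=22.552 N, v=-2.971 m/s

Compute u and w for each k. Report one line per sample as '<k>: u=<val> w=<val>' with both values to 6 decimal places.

k=0: b·v=0.789×(-2.971)=-2.344119; √(2b)=1.256185; u=(-2.344119+22.552)/1.256185=16.086712, w=(-2.344119−22.552)/1.256185=-19.818836

0: u=16.086712 w=-19.818836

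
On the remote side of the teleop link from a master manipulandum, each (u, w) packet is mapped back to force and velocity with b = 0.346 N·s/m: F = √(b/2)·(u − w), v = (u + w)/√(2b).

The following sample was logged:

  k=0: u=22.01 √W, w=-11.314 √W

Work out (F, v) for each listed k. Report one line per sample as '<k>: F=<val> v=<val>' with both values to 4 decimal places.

k=0: u−w=33.3240, u+w=10.6960; √(b/2)=0.4159, √(2b)=0.8319; F=0.4159×33.324=13.8605, v=10.6960/0.8319=12.8578

0: F=13.8605 v=12.8578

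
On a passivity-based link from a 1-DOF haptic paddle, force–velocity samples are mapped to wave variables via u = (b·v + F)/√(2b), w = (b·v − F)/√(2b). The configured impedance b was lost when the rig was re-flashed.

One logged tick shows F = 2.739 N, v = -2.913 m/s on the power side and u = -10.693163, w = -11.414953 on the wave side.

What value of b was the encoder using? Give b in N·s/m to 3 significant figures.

u + w = -22.108116;  u + w = √(2b)·v, so √(2b) = -22.108116/(-2.913) = 7.589467.
b = (√(2b))²/2 = 57.600002/2 = 28.800001.
(Check via u − w = 2F/√(2b): u − w = 0.721790, 2F/√(2b) = 0.721790.)

b = 28.8 N·s/m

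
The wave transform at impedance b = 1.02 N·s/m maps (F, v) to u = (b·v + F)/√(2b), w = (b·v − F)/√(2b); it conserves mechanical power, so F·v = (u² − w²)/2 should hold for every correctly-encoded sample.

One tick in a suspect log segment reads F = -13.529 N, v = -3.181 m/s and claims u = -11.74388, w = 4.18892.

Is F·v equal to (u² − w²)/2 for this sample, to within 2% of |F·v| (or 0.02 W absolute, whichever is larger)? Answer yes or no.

F·v = (-13.529)×(-3.181) = 43.03575 W.
(u² − w²)/2 = (137.91872 − 17.54705)/2 = 60.18583 W.
|Δ| = 17.15008;  2% of max(1, |F·v|) = 0.86071.

no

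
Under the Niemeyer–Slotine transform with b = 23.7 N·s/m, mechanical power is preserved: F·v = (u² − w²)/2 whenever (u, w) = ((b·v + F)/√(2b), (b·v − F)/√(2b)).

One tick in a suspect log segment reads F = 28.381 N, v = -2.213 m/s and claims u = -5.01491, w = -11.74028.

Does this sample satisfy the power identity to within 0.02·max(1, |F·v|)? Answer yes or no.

F·v = 28.381×(-2.213) = -62.80715 W.
(u² − w²)/2 = (25.14932 − 137.83417)/2 = -56.34243 W.
|Δ| = 6.46473;  2% of max(1, |F·v|) = 1.25614.

no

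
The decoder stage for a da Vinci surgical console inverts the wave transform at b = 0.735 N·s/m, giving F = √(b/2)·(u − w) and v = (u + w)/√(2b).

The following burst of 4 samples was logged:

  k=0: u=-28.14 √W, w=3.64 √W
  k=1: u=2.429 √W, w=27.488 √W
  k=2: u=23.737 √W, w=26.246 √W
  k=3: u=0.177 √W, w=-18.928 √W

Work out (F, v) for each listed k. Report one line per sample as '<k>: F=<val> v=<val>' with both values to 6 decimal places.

0: F=-19.265601 v=-20.207259
1: F=-15.191211 v=24.675126
2: F=-1.521000 v=41.225284
3: F=11.581791 v=-15.465564

k=0: u−w=-31.780000, u+w=-24.500000; √(b/2)=0.606218, √(2b)=1.212436; F=0.606218×(-31.78)=-19.265601, v=-24.500000/1.212436=-20.207259
k=1: u−w=-25.059000, u+w=29.917000; √(b/2)=0.606218, √(2b)=1.212436; F=0.606218×(-25.059)=-15.191211, v=29.917000/1.212436=24.675126
k=2: u−w=-2.509000, u+w=49.983000; √(b/2)=0.606218, √(2b)=1.212436; F=0.606218×(-2.509)=-1.521000, v=49.983000/1.212436=41.225284
k=3: u−w=19.105000, u+w=-18.751000; √(b/2)=0.606218, √(2b)=1.212436; F=0.606218×19.105=11.581791, v=-18.751000/1.212436=-15.465564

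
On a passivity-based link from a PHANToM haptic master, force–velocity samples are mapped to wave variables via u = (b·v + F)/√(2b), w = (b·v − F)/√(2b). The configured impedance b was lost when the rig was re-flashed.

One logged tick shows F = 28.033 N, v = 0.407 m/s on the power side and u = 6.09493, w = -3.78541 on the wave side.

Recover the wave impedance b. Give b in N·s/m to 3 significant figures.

u + w = 2.30952;  u + w = √(2b)·v, so √(2b) = 2.30952/0.407 = 5.67450.
b = (√(2b))²/2 = 32.19991/2 = 16.09995.
(Check via u − w = 2F/√(2b): u − w = 9.88034, 2F/√(2b) = 9.88035.)

b = 16.1 N·s/m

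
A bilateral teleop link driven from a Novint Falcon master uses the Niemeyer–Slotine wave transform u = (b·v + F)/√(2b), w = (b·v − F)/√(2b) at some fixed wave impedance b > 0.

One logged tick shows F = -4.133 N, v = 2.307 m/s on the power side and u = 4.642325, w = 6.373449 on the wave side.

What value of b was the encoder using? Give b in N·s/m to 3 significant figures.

u + w = 11.015774;  u + w = √(2b)·v, so √(2b) = 11.015774/2.307 = 4.774935.
b = (√(2b))²/2 = 22.800000/2 = 11.400000.
(Check via u − w = 2F/√(2b): u − w = -1.731124, 2F/√(2b) = -1.731123.)

b = 11.4 N·s/m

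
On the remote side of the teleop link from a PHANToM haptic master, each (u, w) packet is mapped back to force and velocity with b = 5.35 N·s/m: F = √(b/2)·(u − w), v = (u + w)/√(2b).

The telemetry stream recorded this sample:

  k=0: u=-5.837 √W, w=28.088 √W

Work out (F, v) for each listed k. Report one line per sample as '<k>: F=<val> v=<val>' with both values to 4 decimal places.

k=0: u−w=-33.9250, u+w=22.2510; √(b/2)=1.6355, √(2b)=3.2711; F=1.6355×(-33.925)=-55.4858, v=22.2510/3.2711=6.8023

0: F=-55.4858 v=6.8023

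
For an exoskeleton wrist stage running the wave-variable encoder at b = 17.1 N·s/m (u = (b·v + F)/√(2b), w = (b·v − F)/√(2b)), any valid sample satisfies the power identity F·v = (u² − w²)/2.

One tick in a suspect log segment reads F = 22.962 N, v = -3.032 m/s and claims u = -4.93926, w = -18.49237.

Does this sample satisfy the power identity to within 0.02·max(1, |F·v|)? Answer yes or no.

no

F·v = 22.962×(-3.032) = -69.6208 W.
(u² − w²)/2 = (24.3963 − 341.9677)/2 = -158.7857 W.
|Δ| = 89.1649;  2% of max(1, |F·v|) = 1.3924.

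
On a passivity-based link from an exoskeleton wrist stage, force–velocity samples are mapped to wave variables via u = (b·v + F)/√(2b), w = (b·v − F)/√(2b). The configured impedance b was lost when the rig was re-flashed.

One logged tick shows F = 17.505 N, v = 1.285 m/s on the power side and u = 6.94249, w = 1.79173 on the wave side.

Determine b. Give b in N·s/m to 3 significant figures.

b = 23.1 N·s/m

u + w = 8.73422;  u + w = √(2b)·v, so √(2b) = 8.73422/1.285 = 6.79706.
b = (√(2b))²/2 = 46.20000/2 = 23.10000.
(Check via u − w = 2F/√(2b): u − w = 5.15076, 2F/√(2b) = 5.15076.)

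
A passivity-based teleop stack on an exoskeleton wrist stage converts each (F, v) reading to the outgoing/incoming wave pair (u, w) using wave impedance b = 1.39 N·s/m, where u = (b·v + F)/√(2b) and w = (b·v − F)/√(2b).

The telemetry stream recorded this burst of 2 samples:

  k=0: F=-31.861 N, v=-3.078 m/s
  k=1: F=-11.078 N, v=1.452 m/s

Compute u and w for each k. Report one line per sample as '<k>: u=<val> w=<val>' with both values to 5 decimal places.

0: u=-21.67498 w=16.54293
1: u=-5.43366 w=7.85463

k=0: b·v=1.39×(-3.078)=-4.27842; √(2b)=1.66733; u=(-4.27842+(-31.861))/1.66733=-21.67498, w=(-4.27842−(-31.861))/1.66733=16.54293
k=1: b·v=1.39×1.452=2.01828; √(2b)=1.66733; u=(2.01828+(-11.078))/1.66733=-5.43366, w=(2.01828−(-11.078))/1.66733=7.85463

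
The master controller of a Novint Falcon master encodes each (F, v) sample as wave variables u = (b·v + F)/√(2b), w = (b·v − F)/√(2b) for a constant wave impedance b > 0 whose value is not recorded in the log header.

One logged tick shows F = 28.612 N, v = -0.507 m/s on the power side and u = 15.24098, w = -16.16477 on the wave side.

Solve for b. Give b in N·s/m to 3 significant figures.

u + w = -0.9238;  u + w = √(2b)·v, so √(2b) = -0.9238/(-0.507) = 1.8221.
b = (√(2b))²/2 = 3.3199/2 = 1.6600.
(Check via u − w = 2F/√(2b): u − w = 31.4058, 2F/√(2b) = 31.4060.)

b = 1.66 N·s/m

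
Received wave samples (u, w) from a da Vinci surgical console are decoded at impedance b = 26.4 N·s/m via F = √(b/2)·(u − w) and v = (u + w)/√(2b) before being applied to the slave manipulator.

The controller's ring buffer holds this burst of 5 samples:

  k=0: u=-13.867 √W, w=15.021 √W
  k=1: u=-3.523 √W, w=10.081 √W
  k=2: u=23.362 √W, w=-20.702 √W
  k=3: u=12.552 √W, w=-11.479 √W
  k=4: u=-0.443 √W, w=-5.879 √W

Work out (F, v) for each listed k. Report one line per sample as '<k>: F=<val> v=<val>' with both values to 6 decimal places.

0: F=-104.955316 v=0.158814
1: F=-49.425787 v=0.902515
2: F=160.092462 v=0.366070
3: F=87.308959 v=0.147667
4: F=19.749969 v=-0.870037

k=0: u−w=-28.888000, u+w=1.154000; √(b/2)=3.633180, √(2b)=7.266361; F=3.633180×(-28.888)=-104.955316, v=1.154000/7.266361=0.158814
k=1: u−w=-13.604000, u+w=6.558000; √(b/2)=3.633180, √(2b)=7.266361; F=3.633180×(-13.604)=-49.425787, v=6.558000/7.266361=0.902515
k=2: u−w=44.064000, u+w=2.660000; √(b/2)=3.633180, √(2b)=7.266361; F=3.633180×44.064=160.092462, v=2.660000/7.266361=0.366070
k=3: u−w=24.031000, u+w=1.073000; √(b/2)=3.633180, √(2b)=7.266361; F=3.633180×24.031=87.308959, v=1.073000/7.266361=0.147667
k=4: u−w=5.436000, u+w=-6.322000; √(b/2)=3.633180, √(2b)=7.266361; F=3.633180×5.436=19.749969, v=-6.322000/7.266361=-0.870037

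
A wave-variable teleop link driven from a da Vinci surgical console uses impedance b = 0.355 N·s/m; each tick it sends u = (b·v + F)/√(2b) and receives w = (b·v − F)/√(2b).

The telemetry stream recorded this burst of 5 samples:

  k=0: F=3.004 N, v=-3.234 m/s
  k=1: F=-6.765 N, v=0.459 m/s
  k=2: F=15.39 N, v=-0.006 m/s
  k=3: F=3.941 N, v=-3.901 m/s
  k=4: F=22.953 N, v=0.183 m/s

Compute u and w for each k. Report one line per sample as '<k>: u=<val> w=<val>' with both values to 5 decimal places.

k=0: b·v=0.355×(-3.234)=-1.14807; √(2b)=0.84261; u=(-1.14807+3.004)/0.84261=2.20258, w=(-1.14807−3.004)/0.84261=-4.92760
k=1: b·v=0.355×0.459=0.16295; √(2b)=0.84261; u=(0.16295+(-6.765))/0.84261=-7.83520, w=(0.16295−(-6.765))/0.84261=8.22196
k=2: b·v=0.355×(-0.006)=-0.00213; √(2b)=0.84261; u=(-0.00213+15.39)/0.84261=18.26204, w=(-0.00213−15.39)/0.84261=-18.26710
k=3: b·v=0.355×(-3.901)=-1.38485; √(2b)=0.84261; u=(-1.38485+3.941)/0.84261=3.03359, w=(-1.38485−3.941)/0.84261=-6.32063
k=4: b·v=0.355×0.183=0.06496; √(2b)=0.84261; u=(0.06496+22.953)/0.84261=27.31730, w=(0.06496−22.953)/0.84261=-27.16310

0: u=2.20258 w=-4.92760
1: u=-7.83520 w=8.22196
2: u=18.26204 w=-18.26710
3: u=3.03359 w=-6.32063
4: u=27.31730 w=-27.16310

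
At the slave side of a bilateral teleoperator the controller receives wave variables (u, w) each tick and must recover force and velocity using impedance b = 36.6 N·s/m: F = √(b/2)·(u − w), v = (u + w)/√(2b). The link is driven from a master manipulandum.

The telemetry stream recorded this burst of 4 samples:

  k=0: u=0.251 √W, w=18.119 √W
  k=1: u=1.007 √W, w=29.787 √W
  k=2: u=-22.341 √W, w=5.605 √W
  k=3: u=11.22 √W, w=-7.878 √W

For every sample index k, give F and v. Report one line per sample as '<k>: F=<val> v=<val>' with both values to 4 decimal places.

k=0: u−w=-17.8680, u+w=18.3700; √(b/2)=4.2778, √(2b)=8.5557; F=4.2778×(-17.868)=-76.4366, v=18.3700/8.5557=2.1471
k=1: u−w=-28.7800, u+w=30.7940; √(b/2)=4.2778, √(2b)=8.5557; F=4.2778×(-28.78)=-123.1165, v=30.7940/8.5557=3.5992
k=2: u−w=-27.9460, u+w=-16.7360; √(b/2)=4.2778, √(2b)=8.5557; F=4.2778×(-27.946)=-119.5488, v=-16.7360/8.5557=-1.9561
k=3: u−w=19.0980, u+w=3.3420; √(b/2)=4.2778, √(2b)=8.5557; F=4.2778×19.098=81.6984, v=3.3420/8.5557=0.3906

0: F=-76.4366 v=2.1471
1: F=-123.1165 v=3.5992
2: F=-119.5488 v=-1.9561
3: F=81.6984 v=0.3906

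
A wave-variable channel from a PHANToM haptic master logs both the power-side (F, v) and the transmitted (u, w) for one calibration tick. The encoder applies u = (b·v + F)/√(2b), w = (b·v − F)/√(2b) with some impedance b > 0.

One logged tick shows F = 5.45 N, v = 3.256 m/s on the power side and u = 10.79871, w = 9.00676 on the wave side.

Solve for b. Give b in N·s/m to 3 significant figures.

u + w = 19.8055;  u + w = √(2b)·v, so √(2b) = 19.8055/3.256 = 6.0828.
b = (√(2b))²/2 = 37.0000/2 = 18.5000.
(Check via u − w = 2F/√(2b): u − w = 1.7919, 2F/√(2b) = 1.7919.)

b = 18.5 N·s/m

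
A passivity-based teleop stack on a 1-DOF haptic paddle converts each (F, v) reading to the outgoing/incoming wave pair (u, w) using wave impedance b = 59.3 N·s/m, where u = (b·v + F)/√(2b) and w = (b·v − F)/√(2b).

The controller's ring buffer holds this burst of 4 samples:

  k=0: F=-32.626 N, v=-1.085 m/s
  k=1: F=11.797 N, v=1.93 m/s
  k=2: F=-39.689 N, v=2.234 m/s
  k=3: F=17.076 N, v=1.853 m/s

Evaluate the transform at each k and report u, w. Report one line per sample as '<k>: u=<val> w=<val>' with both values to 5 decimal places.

0: u=-8.90388 w=-2.91216
1: u=11.59245 w=9.42595
2: u=8.52012 w=15.80895
3: u=11.65791 w=8.52193

k=0: b·v=59.3×(-1.085)=-64.34050; √(2b)=10.89036; u=(-64.34050+(-32.626))/10.89036=-8.90388, w=(-64.34050−(-32.626))/10.89036=-2.91216
k=1: b·v=59.3×1.93=114.44900; √(2b)=10.89036; u=(114.44900+11.797)/10.89036=11.59245, w=(114.44900−11.797)/10.89036=9.42595
k=2: b·v=59.3×2.234=132.47620; √(2b)=10.89036; u=(132.47620+(-39.689))/10.89036=8.52012, w=(132.47620−(-39.689))/10.89036=15.80895
k=3: b·v=59.3×1.853=109.88290; √(2b)=10.89036; u=(109.88290+17.076)/10.89036=11.65791, w=(109.88290−17.076)/10.89036=8.52193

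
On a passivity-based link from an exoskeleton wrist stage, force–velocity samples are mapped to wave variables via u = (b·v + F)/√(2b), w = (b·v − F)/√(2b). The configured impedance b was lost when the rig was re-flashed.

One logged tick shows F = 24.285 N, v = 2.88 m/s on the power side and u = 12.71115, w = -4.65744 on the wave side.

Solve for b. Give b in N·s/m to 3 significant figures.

u + w = 8.05371;  u + w = √(2b)·v, so √(2b) = 8.05371/2.88 = 2.79643.
b = (√(2b))²/2 = 7.82000/2 = 3.91000.
(Check via u − w = 2F/√(2b): u − w = 17.36859, 2F/√(2b) = 17.36859.)

b = 3.91 N·s/m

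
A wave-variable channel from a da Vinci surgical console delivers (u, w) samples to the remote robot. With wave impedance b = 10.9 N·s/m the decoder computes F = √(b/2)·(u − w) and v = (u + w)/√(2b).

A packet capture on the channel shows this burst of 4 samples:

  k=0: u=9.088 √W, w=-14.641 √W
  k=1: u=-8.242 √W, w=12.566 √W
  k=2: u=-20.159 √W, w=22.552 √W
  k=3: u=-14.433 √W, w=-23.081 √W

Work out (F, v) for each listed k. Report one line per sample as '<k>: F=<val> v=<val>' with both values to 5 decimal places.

0: F=55.39591 v=-1.18932
1: F=-48.57677 v=0.92610
2: F=-99.70983 v=0.51252
3: F=20.18896 v=-8.03462

k=0: u−w=23.72900, u+w=-5.55300; √(b/2)=2.33452, √(2b)=4.66905; F=2.33452×23.729=55.39591, v=-5.55300/4.66905=-1.18932
k=1: u−w=-20.80800, u+w=4.32400; √(b/2)=2.33452, √(2b)=4.66905; F=2.33452×(-20.808)=-48.57677, v=4.32400/4.66905=0.92610
k=2: u−w=-42.71100, u+w=2.39300; √(b/2)=2.33452, √(2b)=4.66905; F=2.33452×(-42.711)=-99.70983, v=2.39300/4.66905=0.51252
k=3: u−w=8.64800, u+w=-37.51400; √(b/2)=2.33452, √(2b)=4.66905; F=2.33452×8.648=20.18896, v=-37.51400/4.66905=-8.03462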